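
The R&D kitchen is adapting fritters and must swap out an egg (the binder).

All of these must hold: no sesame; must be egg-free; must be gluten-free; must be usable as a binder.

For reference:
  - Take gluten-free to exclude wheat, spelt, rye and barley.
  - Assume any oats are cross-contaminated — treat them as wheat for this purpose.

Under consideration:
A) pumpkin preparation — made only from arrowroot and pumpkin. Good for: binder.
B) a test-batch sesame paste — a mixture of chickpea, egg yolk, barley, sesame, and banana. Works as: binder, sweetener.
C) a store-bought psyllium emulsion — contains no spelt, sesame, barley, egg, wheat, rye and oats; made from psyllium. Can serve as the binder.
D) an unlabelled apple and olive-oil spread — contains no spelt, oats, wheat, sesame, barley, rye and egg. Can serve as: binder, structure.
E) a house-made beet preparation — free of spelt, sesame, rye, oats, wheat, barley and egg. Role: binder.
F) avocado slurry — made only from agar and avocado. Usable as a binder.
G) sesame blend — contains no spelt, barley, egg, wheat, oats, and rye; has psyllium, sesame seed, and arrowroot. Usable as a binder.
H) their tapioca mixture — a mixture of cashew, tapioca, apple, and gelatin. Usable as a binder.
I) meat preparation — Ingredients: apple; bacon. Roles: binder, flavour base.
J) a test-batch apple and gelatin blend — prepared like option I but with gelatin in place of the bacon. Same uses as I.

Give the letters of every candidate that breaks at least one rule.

A: nothing on the exclusion list — keep
B: has barley, so not gluten-free; has sesame, so not sesame-free (and 1 more) — no
C: works as a binder, gluten-free, no egg — valid
D: gluten-free, no egg — valid
E: all constraints satisfied — keep
F: only avocado and agar; none excluded — OK
G: has sesame seed, so not sesame-free — no
H: all constraints satisfied — keep
I: every rule checks out — keep
J: nothing on the exclusion list — valid

B, G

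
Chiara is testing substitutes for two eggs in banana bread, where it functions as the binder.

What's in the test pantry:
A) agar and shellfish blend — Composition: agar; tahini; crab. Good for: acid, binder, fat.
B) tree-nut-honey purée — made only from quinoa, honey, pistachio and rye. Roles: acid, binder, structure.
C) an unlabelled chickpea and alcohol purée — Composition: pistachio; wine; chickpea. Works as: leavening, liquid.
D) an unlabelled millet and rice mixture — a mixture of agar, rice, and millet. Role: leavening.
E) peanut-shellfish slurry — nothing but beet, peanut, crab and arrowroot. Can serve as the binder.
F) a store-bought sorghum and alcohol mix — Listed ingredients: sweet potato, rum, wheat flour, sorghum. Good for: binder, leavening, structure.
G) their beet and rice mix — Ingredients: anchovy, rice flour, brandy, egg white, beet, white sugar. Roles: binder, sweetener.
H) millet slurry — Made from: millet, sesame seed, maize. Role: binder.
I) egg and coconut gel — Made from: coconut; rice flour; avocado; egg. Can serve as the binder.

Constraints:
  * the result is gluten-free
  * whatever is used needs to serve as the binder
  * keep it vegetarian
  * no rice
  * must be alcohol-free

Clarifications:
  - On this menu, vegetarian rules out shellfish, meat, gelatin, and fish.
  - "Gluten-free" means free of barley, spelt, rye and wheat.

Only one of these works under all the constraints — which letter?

A: has crab, so not vegetarian — no
B: has rye, so not gluten-free — reject
C: not usable as a binder; has wine, so not alcohol-free — reject
D: not usable as a binder; has rice, so not rice-free — reject
E: has crab, so not vegetarian — out
F: has wheat flour, so not gluten-free; has rum, so not alcohol-free — no
G: has anchovy, so not vegetarian; has brandy, so not alcohol-free (and 1 more) — out
H: nothing on the exclusion list — valid
I: has rice flour, so not rice-free — no

H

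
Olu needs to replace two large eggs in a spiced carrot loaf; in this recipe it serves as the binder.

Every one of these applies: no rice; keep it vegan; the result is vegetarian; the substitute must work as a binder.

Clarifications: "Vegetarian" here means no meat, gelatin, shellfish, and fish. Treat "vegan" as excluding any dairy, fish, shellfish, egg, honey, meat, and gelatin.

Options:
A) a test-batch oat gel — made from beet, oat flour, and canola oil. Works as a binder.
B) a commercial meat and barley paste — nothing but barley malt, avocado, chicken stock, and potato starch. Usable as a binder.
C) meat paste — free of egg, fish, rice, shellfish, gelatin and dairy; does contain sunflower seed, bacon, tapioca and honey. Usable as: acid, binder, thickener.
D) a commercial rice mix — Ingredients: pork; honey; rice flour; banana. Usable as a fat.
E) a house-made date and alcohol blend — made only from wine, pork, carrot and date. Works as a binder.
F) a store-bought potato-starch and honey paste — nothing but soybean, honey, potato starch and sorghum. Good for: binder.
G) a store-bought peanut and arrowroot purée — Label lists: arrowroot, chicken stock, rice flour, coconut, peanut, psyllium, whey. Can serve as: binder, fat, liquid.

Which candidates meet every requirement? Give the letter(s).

A

A: all constraints satisfied — keep
B: has chicken stock, so not vegetarian; has chicken stock, so not vegan — no
C: has bacon, so not vegetarian; has honey, so not vegan — no
D: not usable as a binder; has pork, so not vegetarian (and 2 more) — no
E: has pork, so not vegetarian; has pork, so not vegan — reject
F: has honey, so not vegan — out
G: has chicken stock, so not vegetarian; has whey, so not vegan (and 1 more) — no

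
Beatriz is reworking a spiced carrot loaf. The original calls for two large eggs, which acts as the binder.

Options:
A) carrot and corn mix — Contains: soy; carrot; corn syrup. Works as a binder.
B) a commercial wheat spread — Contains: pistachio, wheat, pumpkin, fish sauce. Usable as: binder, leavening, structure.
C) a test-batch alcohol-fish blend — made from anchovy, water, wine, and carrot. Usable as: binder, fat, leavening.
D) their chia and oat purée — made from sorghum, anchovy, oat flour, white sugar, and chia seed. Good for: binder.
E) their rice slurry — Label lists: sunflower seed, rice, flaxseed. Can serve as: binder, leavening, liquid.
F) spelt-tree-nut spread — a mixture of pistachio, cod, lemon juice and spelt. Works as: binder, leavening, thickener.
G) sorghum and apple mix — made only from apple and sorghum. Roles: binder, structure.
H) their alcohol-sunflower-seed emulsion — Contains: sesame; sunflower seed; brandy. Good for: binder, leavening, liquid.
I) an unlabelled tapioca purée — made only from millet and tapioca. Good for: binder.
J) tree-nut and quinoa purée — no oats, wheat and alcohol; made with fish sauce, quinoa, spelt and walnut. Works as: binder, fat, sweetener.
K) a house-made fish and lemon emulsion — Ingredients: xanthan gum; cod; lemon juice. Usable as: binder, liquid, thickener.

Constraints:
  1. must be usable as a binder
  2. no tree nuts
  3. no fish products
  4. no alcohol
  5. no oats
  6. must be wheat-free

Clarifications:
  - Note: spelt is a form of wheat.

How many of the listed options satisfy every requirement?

4

A: only corn syrup, soy, and carrot; none excluded — valid
B: has pistachio, so not tree-nut-free; has fish sauce, so not fish-free (and 1 more) — no
C: has anchovy, so not fish-free; has wine, so not alcohol-free — no
D: has anchovy, so not fish-free; has oat flour, so not oat-free — reject
E: no alcohol, wheat-free — keep
F: has pistachio, so not tree-nut-free; has cod, so not fish-free (and 1 more) — reject
G: wheat-free, no fish — OK
H: has brandy, so not alcohol-free — no
I: no tree nuts, no fish — keep
J: has walnut, so not tree-nut-free; has fish sauce, so not fish-free (and 1 more) — no
K: has cod, so not fish-free — no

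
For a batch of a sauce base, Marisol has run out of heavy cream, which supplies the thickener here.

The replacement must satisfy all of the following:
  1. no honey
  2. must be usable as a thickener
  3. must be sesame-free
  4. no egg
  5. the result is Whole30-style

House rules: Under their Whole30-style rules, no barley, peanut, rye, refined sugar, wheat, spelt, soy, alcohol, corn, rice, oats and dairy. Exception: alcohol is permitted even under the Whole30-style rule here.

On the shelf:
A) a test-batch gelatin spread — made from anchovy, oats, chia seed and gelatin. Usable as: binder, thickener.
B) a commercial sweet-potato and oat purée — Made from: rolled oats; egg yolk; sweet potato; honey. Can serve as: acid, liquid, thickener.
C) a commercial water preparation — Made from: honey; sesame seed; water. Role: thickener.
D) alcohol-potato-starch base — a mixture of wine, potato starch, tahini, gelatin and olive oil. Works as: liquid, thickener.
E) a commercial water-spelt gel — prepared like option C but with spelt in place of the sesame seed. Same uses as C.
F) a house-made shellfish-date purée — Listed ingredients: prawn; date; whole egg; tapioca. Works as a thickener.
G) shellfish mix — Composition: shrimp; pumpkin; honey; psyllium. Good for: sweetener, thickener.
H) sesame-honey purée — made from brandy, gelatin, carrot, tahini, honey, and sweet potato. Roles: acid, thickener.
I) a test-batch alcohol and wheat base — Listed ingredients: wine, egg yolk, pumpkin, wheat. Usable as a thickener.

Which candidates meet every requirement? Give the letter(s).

none

A: has oats, so not Whole30-style — out
B: has rolled oats, so not Whole30-style; has egg yolk, so not egg-free (and 1 more) — reject
C: has honey, so not honey-free; has sesame seed, so not sesame-free — no
D: has tahini, so not sesame-free — no
E: has spelt, so not Whole30-style; has honey, so not honey-free — reject
F: has whole egg, so not egg-free — no
G: has honey, so not honey-free — reject
H: has honey, so not honey-free; has tahini, so not sesame-free — out
I: has wheat, so not Whole30-style; has egg yolk, so not egg-free — out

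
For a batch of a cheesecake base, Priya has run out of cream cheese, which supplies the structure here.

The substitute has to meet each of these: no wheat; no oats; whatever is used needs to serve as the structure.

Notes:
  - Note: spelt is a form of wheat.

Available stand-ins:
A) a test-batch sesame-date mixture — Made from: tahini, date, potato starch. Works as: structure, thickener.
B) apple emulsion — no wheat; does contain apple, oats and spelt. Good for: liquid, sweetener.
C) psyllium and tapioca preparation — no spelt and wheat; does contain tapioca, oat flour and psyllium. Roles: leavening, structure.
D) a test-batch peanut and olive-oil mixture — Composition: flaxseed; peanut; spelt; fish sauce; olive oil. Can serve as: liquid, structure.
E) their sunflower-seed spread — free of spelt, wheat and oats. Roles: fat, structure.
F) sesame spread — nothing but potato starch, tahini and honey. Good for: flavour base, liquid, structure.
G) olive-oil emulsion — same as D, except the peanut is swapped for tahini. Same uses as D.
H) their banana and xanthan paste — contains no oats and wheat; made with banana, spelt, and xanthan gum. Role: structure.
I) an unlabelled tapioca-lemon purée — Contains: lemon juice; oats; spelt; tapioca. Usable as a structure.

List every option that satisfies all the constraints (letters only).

A: every rule checks out — keep
B: not usable as a structure; has spelt, so not wheat-free (and 1 more) — reject
C: has oat flour, so not oat-free — reject
D: has spelt, so not wheat-free — out
E: every rule checks out — valid
F: every rule checks out — valid
G: has spelt, so not wheat-free — reject
H: has spelt, so not wheat-free — no
I: has spelt, so not wheat-free; has oats, so not oat-free — no

A, E, F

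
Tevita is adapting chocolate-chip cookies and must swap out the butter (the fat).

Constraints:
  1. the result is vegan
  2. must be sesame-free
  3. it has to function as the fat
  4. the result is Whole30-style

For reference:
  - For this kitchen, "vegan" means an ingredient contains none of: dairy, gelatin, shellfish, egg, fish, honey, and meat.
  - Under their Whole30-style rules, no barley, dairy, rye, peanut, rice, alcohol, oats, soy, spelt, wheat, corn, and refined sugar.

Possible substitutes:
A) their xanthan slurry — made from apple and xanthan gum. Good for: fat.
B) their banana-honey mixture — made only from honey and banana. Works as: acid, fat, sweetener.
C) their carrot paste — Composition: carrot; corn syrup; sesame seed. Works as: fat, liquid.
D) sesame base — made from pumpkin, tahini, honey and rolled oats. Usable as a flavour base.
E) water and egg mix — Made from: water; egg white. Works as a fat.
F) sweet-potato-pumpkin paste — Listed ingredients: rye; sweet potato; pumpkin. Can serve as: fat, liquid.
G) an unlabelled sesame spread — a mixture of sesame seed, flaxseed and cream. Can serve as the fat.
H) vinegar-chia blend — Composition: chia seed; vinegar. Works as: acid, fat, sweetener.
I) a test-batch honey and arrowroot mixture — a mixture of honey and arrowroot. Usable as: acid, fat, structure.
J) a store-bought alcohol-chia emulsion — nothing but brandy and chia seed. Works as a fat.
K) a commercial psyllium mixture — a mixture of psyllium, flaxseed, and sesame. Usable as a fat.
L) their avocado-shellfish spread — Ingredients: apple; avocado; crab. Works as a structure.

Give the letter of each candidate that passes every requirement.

A: every rule checks out — OK
B: has honey, so not vegan — out
C: has corn syrup, so not Whole30-style; has sesame seed, so not sesame-free — no
D: not usable as a fat; has honey, so not vegan (and 2 more) — no
E: has egg white, so not vegan — out
F: has rye, so not Whole30-style — reject
G: has cream, so not vegan; has cream, so not Whole30-style (and 1 more) — reject
H: works as a fat, no sesame, vegan — valid
I: has honey, so not vegan — reject
J: has brandy, so not Whole30-style — out
K: has sesame, so not sesame-free — reject
L: not usable as a fat; has crab, so not vegan — no

A, H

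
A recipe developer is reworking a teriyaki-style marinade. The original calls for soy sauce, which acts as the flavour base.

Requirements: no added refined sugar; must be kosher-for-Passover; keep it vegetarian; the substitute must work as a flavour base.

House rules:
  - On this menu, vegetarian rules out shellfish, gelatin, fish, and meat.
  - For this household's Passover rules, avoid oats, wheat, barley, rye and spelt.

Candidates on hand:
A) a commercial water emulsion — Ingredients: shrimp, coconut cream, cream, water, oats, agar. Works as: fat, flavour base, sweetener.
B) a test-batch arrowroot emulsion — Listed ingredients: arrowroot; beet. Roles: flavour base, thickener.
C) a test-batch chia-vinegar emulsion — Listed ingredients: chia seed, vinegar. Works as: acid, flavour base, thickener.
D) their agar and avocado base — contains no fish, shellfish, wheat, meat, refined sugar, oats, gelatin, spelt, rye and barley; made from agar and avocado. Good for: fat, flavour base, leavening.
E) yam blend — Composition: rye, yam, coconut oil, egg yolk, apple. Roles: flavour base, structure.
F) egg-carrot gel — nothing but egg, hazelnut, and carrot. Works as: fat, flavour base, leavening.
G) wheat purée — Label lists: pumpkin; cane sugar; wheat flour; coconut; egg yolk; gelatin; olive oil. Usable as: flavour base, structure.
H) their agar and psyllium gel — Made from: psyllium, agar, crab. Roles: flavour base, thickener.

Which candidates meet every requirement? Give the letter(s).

B, C, D, F

A: has shrimp, so not vegetarian; has oats, so not kosher-for-Passover — no
B: nothing on the exclusion list — keep
C: nothing on the exclusion list — valid
D: nothing on the exclusion list — valid
E: has rye, so not kosher-for-Passover — out
F: works as a flavour base, no refined sugar, kosher-for-Passover — valid
G: has gelatin, so not vegetarian; has wheat flour, so not kosher-for-Passover (and 1 more) — out
H: has crab, so not vegetarian — out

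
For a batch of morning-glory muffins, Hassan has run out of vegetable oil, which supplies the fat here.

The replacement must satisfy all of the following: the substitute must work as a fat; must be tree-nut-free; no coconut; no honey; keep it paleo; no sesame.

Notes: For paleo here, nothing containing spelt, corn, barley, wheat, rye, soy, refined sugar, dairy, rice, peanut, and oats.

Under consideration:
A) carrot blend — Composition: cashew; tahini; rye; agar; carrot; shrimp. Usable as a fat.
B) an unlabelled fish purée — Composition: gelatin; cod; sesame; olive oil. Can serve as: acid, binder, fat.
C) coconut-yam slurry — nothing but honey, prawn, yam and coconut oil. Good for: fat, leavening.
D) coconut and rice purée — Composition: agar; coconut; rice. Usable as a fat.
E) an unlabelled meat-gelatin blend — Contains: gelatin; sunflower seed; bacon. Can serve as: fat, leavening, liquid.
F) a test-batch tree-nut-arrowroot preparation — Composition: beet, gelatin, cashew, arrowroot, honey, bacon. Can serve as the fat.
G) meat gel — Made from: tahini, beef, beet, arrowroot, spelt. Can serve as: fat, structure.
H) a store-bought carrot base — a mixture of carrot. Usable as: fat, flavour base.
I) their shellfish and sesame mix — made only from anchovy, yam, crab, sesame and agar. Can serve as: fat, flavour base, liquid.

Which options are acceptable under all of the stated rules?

A: has rye, so not paleo; has tahini, so not sesame-free (and 1 more) — out
B: has sesame, so not sesame-free — no
C: has honey, so not honey-free; has coconut oil, so not coconut-free — reject
D: has rice, so not paleo; has coconut, so not coconut-free — no
E: only gelatin, bacon, and sunflower seed; none excluded — valid
F: has honey, so not honey-free; has cashew, so not tree-nut-free — out
G: has spelt, so not paleo; has tahini, so not sesame-free — no
H: nothing on the exclusion list — valid
I: has sesame, so not sesame-free — no

E, H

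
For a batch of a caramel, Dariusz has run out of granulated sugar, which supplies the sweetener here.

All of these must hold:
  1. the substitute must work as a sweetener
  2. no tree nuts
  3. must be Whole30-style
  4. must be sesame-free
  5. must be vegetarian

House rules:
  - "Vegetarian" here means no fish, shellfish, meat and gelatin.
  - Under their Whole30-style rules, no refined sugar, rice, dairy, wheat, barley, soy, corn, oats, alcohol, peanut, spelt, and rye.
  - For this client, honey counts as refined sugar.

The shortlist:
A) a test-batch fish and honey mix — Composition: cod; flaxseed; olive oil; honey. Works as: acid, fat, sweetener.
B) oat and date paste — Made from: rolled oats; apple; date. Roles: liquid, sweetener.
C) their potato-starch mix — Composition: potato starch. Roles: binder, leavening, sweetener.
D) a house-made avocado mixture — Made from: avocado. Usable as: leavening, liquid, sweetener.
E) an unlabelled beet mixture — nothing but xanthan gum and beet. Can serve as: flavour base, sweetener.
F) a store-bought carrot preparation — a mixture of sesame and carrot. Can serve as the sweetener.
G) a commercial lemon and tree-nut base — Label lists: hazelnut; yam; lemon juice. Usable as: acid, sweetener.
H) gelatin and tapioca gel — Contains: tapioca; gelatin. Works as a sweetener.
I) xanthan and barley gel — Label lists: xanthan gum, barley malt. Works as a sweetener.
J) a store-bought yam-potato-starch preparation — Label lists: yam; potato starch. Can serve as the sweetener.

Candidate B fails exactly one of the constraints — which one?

usable as a sweetener: satisfied
vegetarian: satisfied
Whole30-style: has rolled oats — fails
sesame-free: satisfied
tree-nut-free: satisfied

Whole30-style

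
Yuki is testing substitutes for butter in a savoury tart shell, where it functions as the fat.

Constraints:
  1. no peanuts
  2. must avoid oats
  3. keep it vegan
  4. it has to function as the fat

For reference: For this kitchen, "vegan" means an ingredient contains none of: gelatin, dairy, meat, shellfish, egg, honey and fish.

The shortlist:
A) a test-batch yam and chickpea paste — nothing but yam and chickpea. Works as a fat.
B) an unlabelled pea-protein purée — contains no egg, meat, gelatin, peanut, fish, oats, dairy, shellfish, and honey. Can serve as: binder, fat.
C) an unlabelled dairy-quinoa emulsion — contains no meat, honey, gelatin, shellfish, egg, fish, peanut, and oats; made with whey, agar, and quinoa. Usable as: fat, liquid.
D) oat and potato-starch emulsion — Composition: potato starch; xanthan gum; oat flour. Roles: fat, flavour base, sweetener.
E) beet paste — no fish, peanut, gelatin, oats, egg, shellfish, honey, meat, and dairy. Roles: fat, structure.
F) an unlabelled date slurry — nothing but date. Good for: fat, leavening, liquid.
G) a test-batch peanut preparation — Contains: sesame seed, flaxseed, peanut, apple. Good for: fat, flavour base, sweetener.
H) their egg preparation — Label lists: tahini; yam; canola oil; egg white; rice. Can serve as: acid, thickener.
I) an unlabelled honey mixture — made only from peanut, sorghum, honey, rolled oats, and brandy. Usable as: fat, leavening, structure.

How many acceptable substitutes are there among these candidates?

4

A: every rule checks out — keep
B: vegan, no peanut — OK
C: has whey, so not vegan — reject
D: has oat flour, so not oat-free — reject
E: all constraints satisfied — OK
F: works as a fat, no peanut, vegan — valid
G: has peanut, so not peanut-free — reject
H: not usable as a fat; has egg white, so not vegan — no
I: has honey, so not vegan; has rolled oats, so not oat-free (and 1 more) — no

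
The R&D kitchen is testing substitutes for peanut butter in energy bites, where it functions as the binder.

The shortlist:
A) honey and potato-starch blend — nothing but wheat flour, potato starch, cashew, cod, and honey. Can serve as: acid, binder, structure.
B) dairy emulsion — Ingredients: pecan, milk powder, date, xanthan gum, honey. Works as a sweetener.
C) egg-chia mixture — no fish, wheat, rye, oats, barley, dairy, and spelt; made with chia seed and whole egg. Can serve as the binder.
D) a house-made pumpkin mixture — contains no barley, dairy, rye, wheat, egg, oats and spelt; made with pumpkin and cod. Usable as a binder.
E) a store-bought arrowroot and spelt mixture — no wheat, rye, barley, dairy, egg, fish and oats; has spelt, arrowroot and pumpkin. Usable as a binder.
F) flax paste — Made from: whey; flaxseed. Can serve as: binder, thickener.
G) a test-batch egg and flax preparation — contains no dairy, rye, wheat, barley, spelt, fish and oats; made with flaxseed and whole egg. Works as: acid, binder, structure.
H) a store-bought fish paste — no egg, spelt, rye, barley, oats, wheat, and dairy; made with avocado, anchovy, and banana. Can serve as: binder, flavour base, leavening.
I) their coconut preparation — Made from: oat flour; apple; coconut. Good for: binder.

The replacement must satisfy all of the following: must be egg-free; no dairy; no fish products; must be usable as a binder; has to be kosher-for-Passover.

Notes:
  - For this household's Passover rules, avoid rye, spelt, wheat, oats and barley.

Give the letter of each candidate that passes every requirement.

none

A: has wheat flour, so not kosher-for-Passover; has cod, so not fish-free — out
B: not usable as a binder; has milk powder, so not dairy-free — reject
C: has whole egg, so not egg-free — reject
D: has cod, so not fish-free — no
E: has spelt, so not kosher-for-Passover — reject
F: has whey, so not dairy-free — no
G: has whole egg, so not egg-free — reject
H: has anchovy, so not fish-free — reject
I: has oat flour, so not kosher-for-Passover — out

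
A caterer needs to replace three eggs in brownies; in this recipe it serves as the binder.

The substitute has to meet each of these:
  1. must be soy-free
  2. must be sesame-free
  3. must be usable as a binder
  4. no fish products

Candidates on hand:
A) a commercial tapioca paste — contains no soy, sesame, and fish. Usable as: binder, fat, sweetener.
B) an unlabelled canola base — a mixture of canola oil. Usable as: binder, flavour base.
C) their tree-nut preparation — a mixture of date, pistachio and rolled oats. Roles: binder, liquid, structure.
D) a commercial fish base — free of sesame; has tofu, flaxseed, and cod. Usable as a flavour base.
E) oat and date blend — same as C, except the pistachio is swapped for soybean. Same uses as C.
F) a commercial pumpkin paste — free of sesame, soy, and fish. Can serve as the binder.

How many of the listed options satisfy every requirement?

4

A: works as a binder, no soy, no sesame — OK
B: nothing on the exclusion list — keep
C: works as a binder, no soy, no fish — keep
D: not usable as a binder; has tofu, so not soy-free (and 1 more) — no
E: has soybean, so not soy-free — no
F: nothing on the exclusion list — valid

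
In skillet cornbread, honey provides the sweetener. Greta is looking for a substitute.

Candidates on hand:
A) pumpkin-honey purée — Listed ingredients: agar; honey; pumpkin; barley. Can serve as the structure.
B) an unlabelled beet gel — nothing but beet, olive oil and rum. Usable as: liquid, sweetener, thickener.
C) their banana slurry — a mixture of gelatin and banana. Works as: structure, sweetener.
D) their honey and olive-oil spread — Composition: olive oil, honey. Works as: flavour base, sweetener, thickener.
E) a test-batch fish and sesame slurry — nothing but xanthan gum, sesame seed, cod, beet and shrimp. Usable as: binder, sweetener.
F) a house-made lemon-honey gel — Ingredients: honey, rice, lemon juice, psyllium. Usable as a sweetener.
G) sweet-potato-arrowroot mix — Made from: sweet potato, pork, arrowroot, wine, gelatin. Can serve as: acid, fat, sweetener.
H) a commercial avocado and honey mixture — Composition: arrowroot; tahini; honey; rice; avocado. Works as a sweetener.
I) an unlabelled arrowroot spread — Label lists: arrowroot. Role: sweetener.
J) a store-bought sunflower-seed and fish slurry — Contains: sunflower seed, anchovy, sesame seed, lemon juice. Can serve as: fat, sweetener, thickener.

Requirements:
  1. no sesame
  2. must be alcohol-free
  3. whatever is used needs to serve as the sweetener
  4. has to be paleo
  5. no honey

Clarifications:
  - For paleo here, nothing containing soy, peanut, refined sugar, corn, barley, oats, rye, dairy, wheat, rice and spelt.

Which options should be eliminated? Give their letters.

A, B, D, E, F, G, H, J

A: not usable as a sweetener; has barley, so not paleo (and 1 more) — out
B: has rum, so not alcohol-free — reject
C: every rule checks out — valid
D: has honey, so not honey-free — no
E: has sesame seed, so not sesame-free — reject
F: has rice, so not paleo; has honey, so not honey-free — out
G: has wine, so not alcohol-free — reject
H: has rice, so not paleo; has honey, so not honey-free (and 1 more) — out
I: paleo, no honey — valid
J: has sesame seed, so not sesame-free — out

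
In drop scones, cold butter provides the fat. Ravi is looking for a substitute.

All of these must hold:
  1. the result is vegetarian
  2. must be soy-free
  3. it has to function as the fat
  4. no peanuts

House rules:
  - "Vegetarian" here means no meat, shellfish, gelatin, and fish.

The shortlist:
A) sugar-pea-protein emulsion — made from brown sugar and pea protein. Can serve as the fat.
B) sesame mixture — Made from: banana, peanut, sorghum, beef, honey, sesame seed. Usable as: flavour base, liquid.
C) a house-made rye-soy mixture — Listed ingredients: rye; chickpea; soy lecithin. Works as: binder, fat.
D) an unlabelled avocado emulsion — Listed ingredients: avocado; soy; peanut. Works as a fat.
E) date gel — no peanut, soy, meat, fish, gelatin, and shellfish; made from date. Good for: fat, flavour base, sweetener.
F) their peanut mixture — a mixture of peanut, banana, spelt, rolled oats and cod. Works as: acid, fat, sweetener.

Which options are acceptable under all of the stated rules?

A, E

A: no soy, vegetarian — OK
B: not usable as a fat; has beef, so not vegetarian (and 1 more) — reject
C: has soy lecithin, so not soy-free — no
D: has soy, so not soy-free; has peanut, so not peanut-free — reject
E: all constraints satisfied — OK
F: has cod, so not vegetarian; has peanut, so not peanut-free — no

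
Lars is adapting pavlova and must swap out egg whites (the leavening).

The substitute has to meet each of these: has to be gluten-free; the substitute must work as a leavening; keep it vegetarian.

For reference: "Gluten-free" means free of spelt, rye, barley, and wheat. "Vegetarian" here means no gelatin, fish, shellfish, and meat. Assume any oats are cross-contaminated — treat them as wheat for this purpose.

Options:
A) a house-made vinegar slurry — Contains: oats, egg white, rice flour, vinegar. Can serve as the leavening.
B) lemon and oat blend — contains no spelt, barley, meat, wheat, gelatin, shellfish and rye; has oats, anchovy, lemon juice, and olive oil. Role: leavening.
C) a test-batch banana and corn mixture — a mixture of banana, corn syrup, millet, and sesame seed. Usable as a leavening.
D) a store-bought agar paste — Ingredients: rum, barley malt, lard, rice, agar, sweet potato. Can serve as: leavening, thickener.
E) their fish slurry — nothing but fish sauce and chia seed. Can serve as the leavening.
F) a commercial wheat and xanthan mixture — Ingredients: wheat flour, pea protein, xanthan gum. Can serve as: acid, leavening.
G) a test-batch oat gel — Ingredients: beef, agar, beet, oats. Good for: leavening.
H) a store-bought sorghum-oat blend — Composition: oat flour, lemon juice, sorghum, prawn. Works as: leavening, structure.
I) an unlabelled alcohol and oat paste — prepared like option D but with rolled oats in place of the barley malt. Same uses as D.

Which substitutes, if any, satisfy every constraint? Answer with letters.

A: has oats, so not gluten-free — no
B: has oats, so not gluten-free; has anchovy, so not vegetarian — out
C: all constraints satisfied — keep
D: has barley malt, so not gluten-free; has lard, so not vegetarian — reject
E: has fish sauce, so not vegetarian — no
F: has wheat flour, so not gluten-free — reject
G: has oats, so not gluten-free; has beef, so not vegetarian — out
H: has oat flour, so not gluten-free; has prawn, so not vegetarian — reject
I: has rolled oats, so not gluten-free; has lard, so not vegetarian — reject

C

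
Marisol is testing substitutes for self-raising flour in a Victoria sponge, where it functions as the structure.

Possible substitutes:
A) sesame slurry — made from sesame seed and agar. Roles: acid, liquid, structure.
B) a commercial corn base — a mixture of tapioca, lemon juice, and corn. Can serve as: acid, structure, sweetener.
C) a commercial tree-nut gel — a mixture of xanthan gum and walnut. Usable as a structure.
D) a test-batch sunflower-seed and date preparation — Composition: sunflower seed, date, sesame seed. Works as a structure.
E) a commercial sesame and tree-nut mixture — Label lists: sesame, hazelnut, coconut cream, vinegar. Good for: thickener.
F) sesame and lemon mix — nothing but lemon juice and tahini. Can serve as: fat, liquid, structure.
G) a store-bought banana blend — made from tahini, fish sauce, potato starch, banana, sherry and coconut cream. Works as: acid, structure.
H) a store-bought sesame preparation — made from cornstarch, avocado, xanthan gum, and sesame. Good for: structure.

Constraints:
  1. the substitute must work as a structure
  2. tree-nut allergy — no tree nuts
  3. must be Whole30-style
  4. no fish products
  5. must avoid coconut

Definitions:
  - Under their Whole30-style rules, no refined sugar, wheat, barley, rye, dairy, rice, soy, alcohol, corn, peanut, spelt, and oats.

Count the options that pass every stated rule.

A: only sesame seed and agar; none excluded — keep
B: has corn, so not Whole30-style — out
C: has walnut, so not tree-nut-free — no
D: no coconut, no tree nuts — keep
E: not usable as a structure; has hazelnut, so not tree-nut-free (and 1 more) — out
F: no coconut, Whole30-style — OK
G: has sherry, so not Whole30-style; has coconut cream, so not coconut-free (and 1 more) — no
H: has cornstarch, so not Whole30-style — reject

3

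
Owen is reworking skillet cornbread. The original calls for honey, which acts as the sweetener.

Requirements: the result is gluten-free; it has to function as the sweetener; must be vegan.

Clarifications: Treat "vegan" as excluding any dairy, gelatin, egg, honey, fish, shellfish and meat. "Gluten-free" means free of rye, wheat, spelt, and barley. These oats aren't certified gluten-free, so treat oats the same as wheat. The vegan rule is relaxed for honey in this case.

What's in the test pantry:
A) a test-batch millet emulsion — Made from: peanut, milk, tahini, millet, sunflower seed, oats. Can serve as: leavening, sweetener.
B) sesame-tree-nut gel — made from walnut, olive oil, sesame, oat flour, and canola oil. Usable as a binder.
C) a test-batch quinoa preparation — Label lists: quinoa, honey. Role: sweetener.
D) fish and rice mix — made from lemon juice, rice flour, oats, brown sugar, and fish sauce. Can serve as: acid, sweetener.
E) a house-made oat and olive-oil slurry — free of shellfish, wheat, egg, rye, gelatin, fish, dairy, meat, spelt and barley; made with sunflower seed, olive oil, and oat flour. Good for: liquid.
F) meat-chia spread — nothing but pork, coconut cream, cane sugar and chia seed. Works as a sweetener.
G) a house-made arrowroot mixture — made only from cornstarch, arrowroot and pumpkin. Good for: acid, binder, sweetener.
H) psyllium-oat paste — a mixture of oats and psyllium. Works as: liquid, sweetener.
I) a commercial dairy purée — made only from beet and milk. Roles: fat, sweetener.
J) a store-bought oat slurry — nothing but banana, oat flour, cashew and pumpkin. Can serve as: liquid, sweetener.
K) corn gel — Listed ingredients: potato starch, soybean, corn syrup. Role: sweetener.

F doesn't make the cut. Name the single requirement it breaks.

vegan

usable as a sweetener: satisfied
vegan: has pork — fails
gluten-free: satisfied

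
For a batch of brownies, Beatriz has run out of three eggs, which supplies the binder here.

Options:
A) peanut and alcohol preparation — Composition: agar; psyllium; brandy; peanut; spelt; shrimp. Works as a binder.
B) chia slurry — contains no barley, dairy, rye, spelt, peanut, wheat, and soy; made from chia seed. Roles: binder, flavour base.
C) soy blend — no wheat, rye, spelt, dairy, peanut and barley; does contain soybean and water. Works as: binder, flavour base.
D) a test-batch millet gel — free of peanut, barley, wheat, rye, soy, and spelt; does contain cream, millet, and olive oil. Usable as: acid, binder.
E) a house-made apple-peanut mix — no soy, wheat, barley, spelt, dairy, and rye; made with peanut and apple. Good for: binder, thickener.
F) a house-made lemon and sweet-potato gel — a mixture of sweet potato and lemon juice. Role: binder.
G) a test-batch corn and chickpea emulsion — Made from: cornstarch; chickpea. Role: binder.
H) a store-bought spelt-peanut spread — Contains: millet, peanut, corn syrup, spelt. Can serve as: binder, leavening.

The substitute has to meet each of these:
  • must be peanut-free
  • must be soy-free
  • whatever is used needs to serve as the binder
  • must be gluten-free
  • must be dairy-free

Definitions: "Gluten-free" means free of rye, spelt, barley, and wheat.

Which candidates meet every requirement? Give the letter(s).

A: has spelt, so not gluten-free; has peanut, so not peanut-free — out
B: no peanut, gluten-free — valid
C: has soybean, so not soy-free — no
D: has cream, so not dairy-free — no
E: has peanut, so not peanut-free — out
F: nothing on the exclusion list — valid
G: only cornstarch and chickpea; none excluded — OK
H: has spelt, so not gluten-free; has peanut, so not peanut-free — out

B, F, G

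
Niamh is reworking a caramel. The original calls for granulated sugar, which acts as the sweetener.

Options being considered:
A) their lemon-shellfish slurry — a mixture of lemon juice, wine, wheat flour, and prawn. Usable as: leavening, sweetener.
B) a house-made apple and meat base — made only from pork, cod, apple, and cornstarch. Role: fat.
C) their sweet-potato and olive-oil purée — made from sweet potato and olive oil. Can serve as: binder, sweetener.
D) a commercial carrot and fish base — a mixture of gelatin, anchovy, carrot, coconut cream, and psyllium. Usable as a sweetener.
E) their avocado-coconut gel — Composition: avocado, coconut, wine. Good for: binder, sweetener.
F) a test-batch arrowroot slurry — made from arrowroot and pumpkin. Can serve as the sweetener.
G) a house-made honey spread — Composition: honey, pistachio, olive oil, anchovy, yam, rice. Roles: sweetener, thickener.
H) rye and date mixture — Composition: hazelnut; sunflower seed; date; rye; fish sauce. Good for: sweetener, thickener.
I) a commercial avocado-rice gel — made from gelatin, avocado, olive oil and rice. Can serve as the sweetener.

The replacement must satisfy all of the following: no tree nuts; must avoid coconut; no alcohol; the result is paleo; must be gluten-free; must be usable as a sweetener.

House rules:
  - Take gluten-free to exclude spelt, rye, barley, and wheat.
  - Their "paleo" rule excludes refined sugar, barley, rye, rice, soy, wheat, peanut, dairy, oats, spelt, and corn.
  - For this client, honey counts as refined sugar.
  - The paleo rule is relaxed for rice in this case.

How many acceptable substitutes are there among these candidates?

3

A: has wheat flour, so not gluten-free; has wheat flour, so not paleo (and 1 more) — out
B: not usable as a sweetener; has cornstarch, so not paleo — out
C: no coconut, no alcohol — OK
D: has coconut cream, so not coconut-free — no
E: has coconut, so not coconut-free; has wine, so not alcohol-free — no
F: only pumpkin and arrowroot; none excluded — keep
G: has honey, so not paleo; has pistachio, so not tree-nut-free — reject
H: has rye, so not gluten-free; has rye, so not paleo (and 1 more) — reject
I: rice is permitted under the paleo carve-out; nothing else excluded — OK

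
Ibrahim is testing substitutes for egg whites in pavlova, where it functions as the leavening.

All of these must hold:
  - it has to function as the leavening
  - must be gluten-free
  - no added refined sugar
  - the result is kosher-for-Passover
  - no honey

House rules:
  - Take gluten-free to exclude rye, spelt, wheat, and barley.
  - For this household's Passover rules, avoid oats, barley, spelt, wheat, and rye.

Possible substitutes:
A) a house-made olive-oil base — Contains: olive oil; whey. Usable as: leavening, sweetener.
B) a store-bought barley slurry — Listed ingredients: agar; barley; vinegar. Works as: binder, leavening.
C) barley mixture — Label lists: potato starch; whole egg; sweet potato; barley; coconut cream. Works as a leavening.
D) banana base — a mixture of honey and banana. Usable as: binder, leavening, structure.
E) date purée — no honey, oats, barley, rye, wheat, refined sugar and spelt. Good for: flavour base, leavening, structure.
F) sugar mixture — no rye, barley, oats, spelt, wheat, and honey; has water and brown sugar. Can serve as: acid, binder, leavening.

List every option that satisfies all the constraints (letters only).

A: works as a leavening, no honey, gluten-free — valid
B: has barley, so not gluten-free; has barley, so not kosher-for-Passover — no
C: has barley, so not gluten-free; has barley, so not kosher-for-Passover — no
D: has honey, so not honey-free — reject
E: works as a leavening, kosher-for-Passover, no honey — OK
F: has brown sugar, so not no-added-sugar — reject

A, E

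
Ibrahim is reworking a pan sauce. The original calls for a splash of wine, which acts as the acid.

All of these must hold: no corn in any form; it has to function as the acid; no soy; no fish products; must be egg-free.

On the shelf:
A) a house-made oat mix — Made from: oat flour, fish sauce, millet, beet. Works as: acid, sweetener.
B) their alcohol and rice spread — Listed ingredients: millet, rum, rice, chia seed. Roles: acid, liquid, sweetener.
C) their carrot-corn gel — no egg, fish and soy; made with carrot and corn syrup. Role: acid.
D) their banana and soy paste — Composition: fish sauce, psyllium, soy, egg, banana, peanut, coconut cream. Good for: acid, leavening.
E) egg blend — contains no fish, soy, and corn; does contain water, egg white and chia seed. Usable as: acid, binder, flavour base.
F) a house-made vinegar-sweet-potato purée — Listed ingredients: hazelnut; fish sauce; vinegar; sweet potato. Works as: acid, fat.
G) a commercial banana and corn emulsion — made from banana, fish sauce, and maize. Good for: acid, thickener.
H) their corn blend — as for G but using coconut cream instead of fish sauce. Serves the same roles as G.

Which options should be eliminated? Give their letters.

A, C, D, E, F, G, H

A: has fish sauce, so not fish-free — reject
B: rum and rice etc. — none of it excluded — keep
C: has corn syrup, so not corn-free — no
D: has fish sauce, so not fish-free; has soy, so not soy-free (and 1 more) — out
E: has egg white, so not egg-free — out
F: has fish sauce, so not fish-free — no
G: has fish sauce, so not fish-free; has maize, so not corn-free — out
H: has maize, so not corn-free — out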